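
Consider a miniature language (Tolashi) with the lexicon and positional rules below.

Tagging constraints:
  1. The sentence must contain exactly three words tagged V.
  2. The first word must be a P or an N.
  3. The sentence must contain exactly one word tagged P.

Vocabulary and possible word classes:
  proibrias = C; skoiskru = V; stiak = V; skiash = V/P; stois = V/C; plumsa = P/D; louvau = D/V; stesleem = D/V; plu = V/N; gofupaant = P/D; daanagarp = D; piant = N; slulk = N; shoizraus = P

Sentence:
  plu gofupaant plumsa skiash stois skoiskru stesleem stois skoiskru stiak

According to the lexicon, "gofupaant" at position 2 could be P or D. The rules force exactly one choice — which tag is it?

D

Candidates per position — 1:plu {V,N}; 2:gofupaant {P,D}; 3:plumsa {P,D}; 4:skiash {V,P}; 5:stois {V,C}; 6:skoiskru {V}; 7:stesleem {D,V}; 8:stois {V,C}; 9:skoiskru {V}; 10:stiak {V}.
If word 1 were V, no tagging could satisfy rule 1; so word 1 is N.
If word 4 were V, no tagging could satisfy rule 1; so word 4 is P.
If word 5 were V, no tagging could satisfy rule 1; so word 5 is C.
If word 7 were V, no tagging could satisfy rule 1; so word 7 is D.
If word 8 were V, no tagging could satisfy rule 1; so word 8 is C.
If word 2 were P, no tagging could satisfy rule 3; so word 2 is D.
If word 3 were P, no tagging could satisfy rule 3; so word 3 is D.
That leaves exactly one tagging: N D D P C V D C V V.
Rule-by-rule: rule 1 holds; rule 2 holds; rule 3 holds.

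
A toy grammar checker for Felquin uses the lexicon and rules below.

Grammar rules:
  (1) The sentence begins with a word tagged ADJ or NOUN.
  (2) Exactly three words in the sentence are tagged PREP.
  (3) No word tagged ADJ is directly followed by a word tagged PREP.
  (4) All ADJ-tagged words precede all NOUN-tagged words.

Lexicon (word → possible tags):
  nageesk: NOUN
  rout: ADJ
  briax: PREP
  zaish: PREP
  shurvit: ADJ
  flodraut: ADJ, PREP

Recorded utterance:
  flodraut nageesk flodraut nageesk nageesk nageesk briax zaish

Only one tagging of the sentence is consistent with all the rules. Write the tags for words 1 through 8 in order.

ADJ NOUN PREP NOUN NOUN NOUN PREP PREP

Candidates per position — 1:flodraut {ADJ,PREP}; 2:nageesk {NOUN}; 3:flodraut {ADJ,PREP}; 4:nageesk {NOUN}; 5:nageesk {NOUN}; 6:nageesk {NOUN}; 7:briax {PREP}; 8:zaish {PREP}.
Position 1: PREP is ruled out by rule 1; that leaves ADJ.
Position 3: ADJ is ruled out by rule 2; that leaves PREP.
So the tagging must be: ADJ NOUN PREP NOUN NOUN NOUN PREP PREP.
Checking: rule 1 ✓; rule 2 ✓; rule 3 ✓; rule 4 ✓.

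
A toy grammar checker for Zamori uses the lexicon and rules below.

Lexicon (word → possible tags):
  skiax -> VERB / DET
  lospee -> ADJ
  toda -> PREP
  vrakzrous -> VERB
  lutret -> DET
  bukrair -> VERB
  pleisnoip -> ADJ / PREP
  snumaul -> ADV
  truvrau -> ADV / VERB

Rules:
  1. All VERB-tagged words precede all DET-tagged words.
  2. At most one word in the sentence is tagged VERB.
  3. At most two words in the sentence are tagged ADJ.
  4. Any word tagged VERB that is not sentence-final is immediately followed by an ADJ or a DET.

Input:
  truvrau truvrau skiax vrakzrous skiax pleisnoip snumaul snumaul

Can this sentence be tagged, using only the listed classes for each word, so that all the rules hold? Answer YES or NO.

NO

Candidates per position — 1:truvrau {ADV,VERB}; 2:truvrau {ADV,VERB}; 3:skiax {VERB,DET}; 4:vrakzrous {VERB}; 5:skiax {VERB,DET}; 6:pleisnoip {ADJ,PREP}; 7:snumaul {ADV}; 8:snumaul {ADV}.
Every candidate sequence violates at least one rule; no consistent tagging exists.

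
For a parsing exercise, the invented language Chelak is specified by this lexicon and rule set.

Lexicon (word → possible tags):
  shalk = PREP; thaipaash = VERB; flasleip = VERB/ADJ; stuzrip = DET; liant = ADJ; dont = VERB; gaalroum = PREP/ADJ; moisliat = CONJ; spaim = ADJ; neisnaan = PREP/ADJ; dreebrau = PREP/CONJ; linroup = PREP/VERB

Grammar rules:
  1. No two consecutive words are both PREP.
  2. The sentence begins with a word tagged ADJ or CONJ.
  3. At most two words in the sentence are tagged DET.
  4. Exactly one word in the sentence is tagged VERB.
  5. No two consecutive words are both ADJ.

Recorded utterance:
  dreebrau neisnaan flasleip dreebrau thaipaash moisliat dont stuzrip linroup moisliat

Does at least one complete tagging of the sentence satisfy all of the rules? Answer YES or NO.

Candidates per position — 1:dreebrau {PREP,CONJ}; 2:neisnaan {PREP,ADJ}; 3:flasleip {VERB,ADJ}; 4:dreebrau {PREP,CONJ}; 5:thaipaash {VERB}; 6:moisliat {CONJ}; 7:dont {VERB}; 8:stuzrip {DET}; 9:linroup {PREP,VERB}; 10:moisliat {CONJ}.
Rule 4 cannot be satisfied by any choice of tags from the lexicon.
So there is no consistent tagging.

NO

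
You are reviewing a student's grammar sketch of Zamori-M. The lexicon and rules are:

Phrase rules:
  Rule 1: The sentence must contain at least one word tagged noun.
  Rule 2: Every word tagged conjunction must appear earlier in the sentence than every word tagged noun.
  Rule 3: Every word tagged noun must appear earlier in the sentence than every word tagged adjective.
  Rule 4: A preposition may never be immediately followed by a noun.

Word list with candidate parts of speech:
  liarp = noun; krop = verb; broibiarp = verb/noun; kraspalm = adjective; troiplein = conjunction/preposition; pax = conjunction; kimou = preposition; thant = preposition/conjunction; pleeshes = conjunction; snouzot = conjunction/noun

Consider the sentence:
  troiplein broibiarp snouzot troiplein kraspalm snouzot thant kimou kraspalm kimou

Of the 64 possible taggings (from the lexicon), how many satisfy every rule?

Candidates per position — 1:troiplein {conjunction,preposition}; 2:broibiarp {verb,noun}; 3:snouzot {conjunction,noun}; 4:troiplein {conjunction,preposition}; 5:kraspalm {adjective}; 6:snouzot {conjunction,noun}; 7:thant {preposition,conjunction}; 8:kimou {preposition}; 9:kraspalm {adjective}; 10:kimou {preposition}.
There are 64 candidate sequences in total.
Every candidate sequence violates at least one rule; no consistent tagging exists.
Count = 0.

0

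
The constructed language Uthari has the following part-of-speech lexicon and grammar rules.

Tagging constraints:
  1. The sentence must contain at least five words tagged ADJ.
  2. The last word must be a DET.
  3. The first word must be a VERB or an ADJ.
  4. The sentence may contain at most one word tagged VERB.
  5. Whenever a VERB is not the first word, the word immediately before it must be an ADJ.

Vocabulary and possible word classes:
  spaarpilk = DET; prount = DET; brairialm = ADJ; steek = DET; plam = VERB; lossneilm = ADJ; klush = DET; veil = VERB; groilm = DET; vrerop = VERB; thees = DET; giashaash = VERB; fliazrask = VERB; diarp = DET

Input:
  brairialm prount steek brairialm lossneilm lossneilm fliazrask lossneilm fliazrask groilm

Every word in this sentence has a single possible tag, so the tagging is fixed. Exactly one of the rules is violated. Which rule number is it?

4

Fixed tagging: ADJ DET DET ADJ ADJ ADJ VERB ADJ VERB DET.
Checking each rule: R1 ✓, R2 ✓, R3 ✓, R4 ✗, R5 ✓.
Only rule 4 fails.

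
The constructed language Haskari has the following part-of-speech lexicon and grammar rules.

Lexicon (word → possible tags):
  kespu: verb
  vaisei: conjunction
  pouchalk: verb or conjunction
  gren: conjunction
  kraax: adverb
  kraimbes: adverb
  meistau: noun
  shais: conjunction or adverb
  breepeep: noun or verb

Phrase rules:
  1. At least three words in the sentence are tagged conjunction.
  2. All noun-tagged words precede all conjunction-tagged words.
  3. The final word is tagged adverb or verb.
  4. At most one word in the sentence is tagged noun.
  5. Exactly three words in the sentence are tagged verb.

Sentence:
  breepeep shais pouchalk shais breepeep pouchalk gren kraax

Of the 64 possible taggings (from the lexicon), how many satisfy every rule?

7

Candidates per position — 1:breepeep {noun,verb}; 2:shais {conjunction,adverb}; 3:pouchalk {verb,conjunction}; 4:shais {conjunction,adverb}; 5:breepeep {noun,verb}; 6:pouchalk {verb,conjunction}; 7:gren {conjunction}; 8:kraax {adverb}.
There are 64 candidate sequences in total.
Checking each against the rules leaves 7 sequences.
Count = 7.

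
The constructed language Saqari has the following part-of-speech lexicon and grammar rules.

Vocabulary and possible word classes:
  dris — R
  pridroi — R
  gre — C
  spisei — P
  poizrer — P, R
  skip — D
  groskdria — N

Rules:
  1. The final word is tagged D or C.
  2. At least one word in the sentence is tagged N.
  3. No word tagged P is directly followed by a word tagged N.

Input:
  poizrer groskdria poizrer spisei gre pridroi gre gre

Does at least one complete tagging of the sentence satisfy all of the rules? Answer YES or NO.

Candidates per position — 1:poizrer {P,R}; 2:groskdria {N}; 3:poizrer {P,R}; 4:spisei {P}; 5:gre {C}; 6:pridroi {R}; 7:gre {C}; 8:gre {C}.
One satisfying assignment: R N P P C R C C.
Check: rule 1 holds; rule 2 holds; rule 3 holds.

YES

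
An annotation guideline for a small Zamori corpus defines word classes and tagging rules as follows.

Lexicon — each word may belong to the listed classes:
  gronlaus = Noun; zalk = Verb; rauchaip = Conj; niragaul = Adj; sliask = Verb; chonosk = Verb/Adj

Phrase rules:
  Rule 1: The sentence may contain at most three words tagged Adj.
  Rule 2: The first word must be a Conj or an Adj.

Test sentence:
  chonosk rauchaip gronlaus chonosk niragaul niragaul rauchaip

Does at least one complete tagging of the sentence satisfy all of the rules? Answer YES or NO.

YES

Candidates per position — 1:chonosk {Verb,Adj}; 2:rauchaip {Conj}; 3:gronlaus {Noun}; 4:chonosk {Verb,Adj}; 5:niragaul {Adj}; 6:niragaul {Adj}; 7:rauchaip {Conj}.
One satisfying assignment: Adj Conj Noun Verb Adj Adj Conj.
Checking: rule 1 satisfied; rule 2 satisfied.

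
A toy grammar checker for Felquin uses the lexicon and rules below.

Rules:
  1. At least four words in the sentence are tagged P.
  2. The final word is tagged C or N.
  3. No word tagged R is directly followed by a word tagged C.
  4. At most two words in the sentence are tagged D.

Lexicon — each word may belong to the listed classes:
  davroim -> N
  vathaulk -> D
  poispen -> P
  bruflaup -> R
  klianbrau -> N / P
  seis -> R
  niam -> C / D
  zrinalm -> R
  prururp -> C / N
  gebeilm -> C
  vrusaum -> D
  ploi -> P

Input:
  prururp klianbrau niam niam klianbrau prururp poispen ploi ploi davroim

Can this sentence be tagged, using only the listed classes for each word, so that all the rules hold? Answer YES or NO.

Candidates per position — 1:prururp {C,N}; 2:klianbrau {N,P}; 3:niam {C,D}; 4:niam {C,D}; 5:klianbrau {N,P}; 6:prururp {C,N}; 7:poispen {P}; 8:ploi {P}; 9:ploi {P}; 10:davroim {N}.
One satisfying assignment: N N C C P C P P P N.
Check: rule 1 ok; rule 2 ok; rule 3 ok; rule 4 ok.

YES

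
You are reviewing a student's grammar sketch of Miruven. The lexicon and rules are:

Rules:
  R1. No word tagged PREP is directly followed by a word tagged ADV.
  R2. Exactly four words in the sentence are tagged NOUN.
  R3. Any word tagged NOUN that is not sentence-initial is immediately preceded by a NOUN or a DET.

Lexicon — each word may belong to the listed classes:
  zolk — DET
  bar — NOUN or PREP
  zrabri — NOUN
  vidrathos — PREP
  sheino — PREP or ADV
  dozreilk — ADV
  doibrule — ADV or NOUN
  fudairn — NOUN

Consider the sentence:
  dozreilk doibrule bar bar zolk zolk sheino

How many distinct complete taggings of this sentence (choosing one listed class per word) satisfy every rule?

0

Candidates per position — 1:dozreilk {ADV}; 2:doibrule {ADV,NOUN}; 3:bar {NOUN,PREP}; 4:bar {NOUN,PREP}; 5:zolk {DET}; 6:zolk {DET}; 7:sheino {PREP,ADV}.
There are 16 candidate sequences in total.
Rule 2 cannot be satisfied by any choice of tags from the lexicon.
So there is no consistent tagging.
Count = 0.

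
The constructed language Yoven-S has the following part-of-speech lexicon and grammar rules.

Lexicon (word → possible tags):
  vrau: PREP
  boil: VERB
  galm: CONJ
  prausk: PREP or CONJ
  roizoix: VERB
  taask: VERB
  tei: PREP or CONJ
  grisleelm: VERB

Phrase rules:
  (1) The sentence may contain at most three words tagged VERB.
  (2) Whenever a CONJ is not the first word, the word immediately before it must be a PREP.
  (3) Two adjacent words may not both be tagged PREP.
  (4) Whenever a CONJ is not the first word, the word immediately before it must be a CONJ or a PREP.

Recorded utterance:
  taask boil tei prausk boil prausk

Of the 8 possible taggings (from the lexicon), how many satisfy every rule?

1

Candidates per position — 1:taask {VERB}; 2:boil {VERB}; 3:tei {PREP,CONJ}; 4:prausk {PREP,CONJ}; 5:boil {VERB}; 6:prausk {PREP,CONJ}.
There are 8 candidate sequences in total.
The sequences that satisfy every rule: VERB VERB PREP CONJ VERB PREP.
Count = 1.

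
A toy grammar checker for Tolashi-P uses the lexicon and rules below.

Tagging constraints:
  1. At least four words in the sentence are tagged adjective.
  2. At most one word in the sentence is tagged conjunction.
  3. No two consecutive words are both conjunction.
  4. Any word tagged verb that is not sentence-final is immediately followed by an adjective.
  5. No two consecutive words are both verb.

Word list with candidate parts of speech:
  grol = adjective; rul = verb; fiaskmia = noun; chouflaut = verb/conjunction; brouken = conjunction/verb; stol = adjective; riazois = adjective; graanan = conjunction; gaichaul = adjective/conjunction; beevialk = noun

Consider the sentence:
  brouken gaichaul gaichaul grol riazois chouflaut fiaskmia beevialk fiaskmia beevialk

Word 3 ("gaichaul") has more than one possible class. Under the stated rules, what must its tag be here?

Candidates per position — 1:brouken {conjunction,verb}; 2:gaichaul {adjective,conjunction}; 3:gaichaul {adjective,conjunction}; 4:grol {adjective}; 5:riazois {adjective}; 6:chouflaut {verb,conjunction}; 7:fiaskmia {noun}; 8:beevialk {noun}; 9:fiaskmia {noun}; 10:beevialk {noun}.
Position 2: tagging it conjunction would leave rule 1 unsatisfiable, so it must be adjective.
Position 3: tagging it conjunction would leave rule 1 unsatisfiable, so it must be adjective.
Position 6: tagging it verb would leave rule 4 unsatisfiable, so it must be conjunction.
Position 1: tagging it conjunction would leave rule 2 unsatisfiable, so it must be verb.
The unique satisfying tagging is: verb adjective adjective adjective adjective conjunction noun noun noun noun.
Checking: rule 1 holds; rule 2 holds; rule 3 holds; rule 4 holds; rule 5 holds.

adjective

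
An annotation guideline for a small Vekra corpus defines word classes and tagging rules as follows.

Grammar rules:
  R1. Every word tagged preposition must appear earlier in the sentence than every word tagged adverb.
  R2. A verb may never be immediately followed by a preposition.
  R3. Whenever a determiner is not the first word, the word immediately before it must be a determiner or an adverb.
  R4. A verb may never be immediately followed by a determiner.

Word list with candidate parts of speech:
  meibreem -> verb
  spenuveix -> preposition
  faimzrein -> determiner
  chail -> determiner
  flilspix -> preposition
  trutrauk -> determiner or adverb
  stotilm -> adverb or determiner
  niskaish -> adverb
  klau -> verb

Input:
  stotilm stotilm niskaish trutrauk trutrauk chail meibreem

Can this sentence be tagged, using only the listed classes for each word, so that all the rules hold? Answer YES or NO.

YES

Candidates per position — 1:stotilm {adverb,determiner}; 2:stotilm {adverb,determiner}; 3:niskaish {adverb}; 4:trutrauk {determiner,adverb}; 5:trutrauk {determiner,adverb}; 6:chail {determiner}; 7:meibreem {verb}.
One satisfying assignment: determiner adverb adverb adverb adverb determiner verb.
Verifying each rule — rule 1 ok; rule 2 ok; rule 3 ok; rule 4 ok.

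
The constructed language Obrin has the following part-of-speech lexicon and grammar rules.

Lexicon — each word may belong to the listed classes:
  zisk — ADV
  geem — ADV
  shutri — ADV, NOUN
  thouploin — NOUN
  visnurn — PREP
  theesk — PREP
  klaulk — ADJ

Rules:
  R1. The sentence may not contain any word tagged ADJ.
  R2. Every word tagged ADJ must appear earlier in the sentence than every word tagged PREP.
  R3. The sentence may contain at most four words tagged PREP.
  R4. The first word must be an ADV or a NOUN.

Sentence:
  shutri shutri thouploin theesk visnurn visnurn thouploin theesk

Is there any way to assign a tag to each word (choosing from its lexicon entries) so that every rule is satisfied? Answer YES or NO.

YES

Candidates per position — 1:shutri {ADV,NOUN}; 2:shutri {ADV,NOUN}; 3:thouploin {NOUN}; 4:theesk {PREP}; 5:visnurn {PREP}; 6:visnurn {PREP}; 7:thouploin {NOUN}; 8:theesk {PREP}.
One satisfying assignment: NOUN ADV NOUN PREP PREP PREP NOUN PREP.
Checking: rule 1 satisfied; rule 2 satisfied; rule 3 satisfied; rule 4 satisfied.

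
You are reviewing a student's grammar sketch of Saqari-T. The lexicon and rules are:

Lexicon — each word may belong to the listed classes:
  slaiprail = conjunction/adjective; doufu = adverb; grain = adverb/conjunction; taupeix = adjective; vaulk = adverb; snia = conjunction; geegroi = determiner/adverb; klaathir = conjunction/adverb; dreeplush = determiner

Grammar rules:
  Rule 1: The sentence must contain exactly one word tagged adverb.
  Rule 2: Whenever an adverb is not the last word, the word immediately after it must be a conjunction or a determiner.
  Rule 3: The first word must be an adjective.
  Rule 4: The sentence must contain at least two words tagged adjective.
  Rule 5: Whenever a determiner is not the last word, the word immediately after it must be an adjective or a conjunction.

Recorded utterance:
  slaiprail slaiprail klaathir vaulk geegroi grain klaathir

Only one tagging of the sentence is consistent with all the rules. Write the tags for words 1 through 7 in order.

Candidates per position — 1:slaiprail {conjunction,adjective}; 2:slaiprail {conjunction,adjective}; 3:klaathir {conjunction,adverb}; 4:vaulk {adverb}; 5:geegroi {determiner,adverb}; 6:grain {adverb,conjunction}; 7:klaathir {conjunction,adverb}.
Position 1: conjunction is ruled out by rule 3; that leaves adjective.
Position 2: conjunction is ruled out by rule 4; that leaves adjective.
Position 3: adverb is ruled out by rule 1; that leaves conjunction.
Position 5: adverb is ruled out by rule 1; that leaves determiner.
Position 6: adverb is ruled out by rule 1; that leaves conjunction.
Position 7: adverb is ruled out by rule 1; that leaves conjunction.
So the tagging must be: adjective adjective conjunction adverb determiner conjunction conjunction.
Verifying each rule — rule 1 ✓; rule 2 ✓; rule 3 ✓; rule 4 ✓; rule 5 ✓.

adjective adjective conjunction adverb determiner conjunction conjunction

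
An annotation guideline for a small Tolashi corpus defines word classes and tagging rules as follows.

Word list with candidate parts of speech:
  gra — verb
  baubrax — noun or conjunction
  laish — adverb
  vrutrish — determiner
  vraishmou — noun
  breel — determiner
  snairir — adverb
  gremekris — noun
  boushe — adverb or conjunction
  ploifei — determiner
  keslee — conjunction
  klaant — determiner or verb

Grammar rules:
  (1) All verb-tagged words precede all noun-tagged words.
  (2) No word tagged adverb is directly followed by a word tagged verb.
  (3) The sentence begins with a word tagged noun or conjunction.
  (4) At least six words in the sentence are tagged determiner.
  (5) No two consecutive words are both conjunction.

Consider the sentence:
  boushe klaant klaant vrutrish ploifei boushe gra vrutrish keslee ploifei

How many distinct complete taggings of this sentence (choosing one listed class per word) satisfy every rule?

Candidates per position — 1:boushe {adverb,conjunction}; 2:klaant {determiner,verb}; 3:klaant {determiner,verb}; 4:vrutrish {determiner}; 5:ploifei {determiner}; 6:boushe {adverb,conjunction}; 7:gra {verb}; 8:vrutrish {determiner}; 9:keslee {conjunction}; 10:ploifei {determiner}.
There are 16 candidate sequences in total.
The sequences that satisfy every rule: conjunction determiner determiner determiner determiner conjunction verb determiner conjunction determiner.
Count = 1.

1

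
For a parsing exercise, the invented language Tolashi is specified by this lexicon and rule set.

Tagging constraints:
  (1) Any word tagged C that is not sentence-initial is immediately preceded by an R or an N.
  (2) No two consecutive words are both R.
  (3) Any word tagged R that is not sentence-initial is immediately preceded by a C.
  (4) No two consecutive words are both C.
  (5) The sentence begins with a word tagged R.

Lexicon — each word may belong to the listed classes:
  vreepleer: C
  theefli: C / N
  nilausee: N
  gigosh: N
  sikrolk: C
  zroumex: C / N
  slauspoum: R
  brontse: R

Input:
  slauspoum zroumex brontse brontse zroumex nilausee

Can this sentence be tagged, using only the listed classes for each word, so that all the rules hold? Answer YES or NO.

Candidates per position — 1:slauspoum {R}; 2:zroumex {C,N}; 3:brontse {R}; 4:brontse {R}; 5:zroumex {C,N}; 6:nilausee {N}.
Rule 2 cannot be satisfied by any choice of tags from the lexicon.
So there is no consistent tagging.

NO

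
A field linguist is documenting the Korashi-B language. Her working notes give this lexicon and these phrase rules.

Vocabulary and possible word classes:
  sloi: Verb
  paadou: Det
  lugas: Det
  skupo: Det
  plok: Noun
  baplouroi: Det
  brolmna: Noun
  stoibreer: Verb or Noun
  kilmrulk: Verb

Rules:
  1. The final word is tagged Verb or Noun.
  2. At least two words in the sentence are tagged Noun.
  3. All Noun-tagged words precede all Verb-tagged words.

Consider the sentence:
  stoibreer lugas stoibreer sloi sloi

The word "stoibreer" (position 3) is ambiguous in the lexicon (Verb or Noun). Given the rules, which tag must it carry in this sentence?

Candidates per position — 1:stoibreer {Verb,Noun}; 2:lugas {Det}; 3:stoibreer {Verb,Noun}; 4:sloi {Verb}; 5:sloi {Verb}.
If word 1 were Verb, no tagging could satisfy rule 2; so word 1 is Noun.
If word 3 were Verb, no tagging could satisfy rule 2; so word 3 is Noun.
The unique satisfying tagging is: Noun Det Noun Verb Verb.
Checking: rule 1 holds; rule 2 holds; rule 3 holds.

Noun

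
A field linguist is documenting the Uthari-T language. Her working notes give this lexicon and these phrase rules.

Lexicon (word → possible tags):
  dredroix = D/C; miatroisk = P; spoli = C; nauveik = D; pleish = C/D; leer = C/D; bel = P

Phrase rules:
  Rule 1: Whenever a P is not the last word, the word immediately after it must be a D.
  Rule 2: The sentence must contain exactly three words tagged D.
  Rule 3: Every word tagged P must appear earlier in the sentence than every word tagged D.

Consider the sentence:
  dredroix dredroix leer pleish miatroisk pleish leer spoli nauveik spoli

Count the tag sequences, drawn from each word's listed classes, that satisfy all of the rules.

1

Candidates per position — 1:dredroix {D,C}; 2:dredroix {D,C}; 3:leer {C,D}; 4:pleish {C,D}; 5:miatroisk {P}; 6:pleish {C,D}; 7:leer {C,D}; 8:spoli {C}; 9:nauveik {D}; 10:spoli {C}.
There are 64 candidate sequences in total.
The sequences that satisfy every rule: C C C C P D D C D C.
Count = 1.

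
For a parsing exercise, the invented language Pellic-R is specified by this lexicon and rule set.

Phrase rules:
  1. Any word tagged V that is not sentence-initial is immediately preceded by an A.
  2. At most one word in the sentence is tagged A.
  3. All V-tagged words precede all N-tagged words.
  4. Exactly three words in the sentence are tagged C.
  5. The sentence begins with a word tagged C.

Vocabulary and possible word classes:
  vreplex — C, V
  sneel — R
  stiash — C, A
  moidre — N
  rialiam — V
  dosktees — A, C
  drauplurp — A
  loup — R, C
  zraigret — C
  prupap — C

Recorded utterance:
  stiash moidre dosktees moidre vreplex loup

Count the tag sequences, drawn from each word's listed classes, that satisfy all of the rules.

Candidates per position — 1:stiash {C,A}; 2:moidre {N}; 3:dosktees {A,C}; 4:moidre {N}; 5:vreplex {C,V}; 6:loup {R,C}.
There are 16 candidate sequences in total.
The sequences that satisfy every rule: C N A N C C; C N C N C R.
Count = 2.

2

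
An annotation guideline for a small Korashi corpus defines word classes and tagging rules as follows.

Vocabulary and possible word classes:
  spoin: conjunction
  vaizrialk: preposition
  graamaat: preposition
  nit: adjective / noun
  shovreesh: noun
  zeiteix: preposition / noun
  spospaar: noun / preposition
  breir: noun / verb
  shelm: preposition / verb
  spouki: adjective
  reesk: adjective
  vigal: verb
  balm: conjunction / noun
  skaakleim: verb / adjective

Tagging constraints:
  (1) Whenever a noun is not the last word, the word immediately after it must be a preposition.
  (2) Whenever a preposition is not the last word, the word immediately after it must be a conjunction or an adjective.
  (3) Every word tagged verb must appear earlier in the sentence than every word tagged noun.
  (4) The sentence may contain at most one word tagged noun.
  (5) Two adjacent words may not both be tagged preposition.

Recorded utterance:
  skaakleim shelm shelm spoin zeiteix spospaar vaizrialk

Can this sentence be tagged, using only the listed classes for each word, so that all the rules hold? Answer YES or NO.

NO

Candidates per position — 1:skaakleim {verb,adjective}; 2:shelm {preposition,verb}; 3:shelm {preposition,verb}; 4:spoin {conjunction}; 5:zeiteix {preposition,noun}; 6:spospaar {noun,preposition}; 7:vaizrialk {preposition}.
Every candidate sequence violates at least one rule; no consistent tagging exists.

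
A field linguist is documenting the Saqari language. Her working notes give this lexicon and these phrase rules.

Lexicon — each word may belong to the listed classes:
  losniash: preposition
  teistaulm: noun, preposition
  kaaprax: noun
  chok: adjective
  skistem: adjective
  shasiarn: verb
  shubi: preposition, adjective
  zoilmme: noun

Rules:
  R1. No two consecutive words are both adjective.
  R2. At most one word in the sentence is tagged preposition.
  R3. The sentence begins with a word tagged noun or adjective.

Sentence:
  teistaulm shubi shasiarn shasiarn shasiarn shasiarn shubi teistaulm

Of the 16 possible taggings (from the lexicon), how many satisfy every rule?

Candidates per position — 1:teistaulm {noun,preposition}; 2:shubi {preposition,adjective}; 3:shasiarn {verb}; 4:shasiarn {verb}; 5:shasiarn {verb}; 6:shasiarn {verb}; 7:shubi {preposition,adjective}; 8:teistaulm {noun,preposition}.
There are 16 candidate sequences in total.
The sequences that satisfy every rule: noun preposition verb verb verb verb adjective noun; noun adjective verb verb verb verb preposition noun; noun adjective verb verb verb verb adjective noun; noun adjective verb verb verb verb adjective preposition.
Count = 4.

4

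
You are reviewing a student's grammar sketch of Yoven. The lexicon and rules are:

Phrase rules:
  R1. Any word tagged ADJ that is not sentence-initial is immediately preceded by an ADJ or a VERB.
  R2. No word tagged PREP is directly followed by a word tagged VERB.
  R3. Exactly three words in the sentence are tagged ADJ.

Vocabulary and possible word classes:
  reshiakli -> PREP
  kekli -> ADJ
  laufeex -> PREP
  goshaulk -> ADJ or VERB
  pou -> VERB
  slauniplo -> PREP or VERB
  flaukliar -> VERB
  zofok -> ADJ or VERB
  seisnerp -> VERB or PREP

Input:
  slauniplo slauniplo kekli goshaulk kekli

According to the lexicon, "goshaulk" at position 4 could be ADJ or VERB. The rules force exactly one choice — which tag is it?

ADJ

Candidates per position — 1:slauniplo {PREP,VERB}; 2:slauniplo {PREP,VERB}; 3:kekli {ADJ}; 4:goshaulk {ADJ,VERB}; 5:kekli {ADJ}.
If word 2 were PREP, no tagging could satisfy rule 1; so word 2 is VERB.
If word 4 were VERB, no tagging could satisfy rule 3; so word 4 is ADJ.
If word 1 were PREP, no tagging could satisfy rule 2; so word 1 is VERB.
The only consistent sequence is: VERB VERB ADJ ADJ ADJ.
Verifying each rule — rule 1 holds; rule 2 holds; rule 3 holds.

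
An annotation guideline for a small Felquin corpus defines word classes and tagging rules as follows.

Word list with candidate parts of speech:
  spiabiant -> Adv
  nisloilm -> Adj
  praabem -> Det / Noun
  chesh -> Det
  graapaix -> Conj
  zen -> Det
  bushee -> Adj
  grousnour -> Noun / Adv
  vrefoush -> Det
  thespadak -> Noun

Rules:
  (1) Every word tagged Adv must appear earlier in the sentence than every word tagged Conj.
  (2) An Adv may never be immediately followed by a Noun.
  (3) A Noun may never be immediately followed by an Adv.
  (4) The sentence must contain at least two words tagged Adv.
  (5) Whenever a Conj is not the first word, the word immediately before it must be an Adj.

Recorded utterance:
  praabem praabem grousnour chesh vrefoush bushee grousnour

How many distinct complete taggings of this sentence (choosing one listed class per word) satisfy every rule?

Candidates per position — 1:praabem {Det,Noun}; 2:praabem {Det,Noun}; 3:grousnour {Noun,Adv}; 4:chesh {Det}; 5:vrefoush {Det}; 6:bushee {Adj}; 7:grousnour {Noun,Adv}.
There are 16 candidate sequences in total.
The sequences that satisfy every rule: Det Det Adv Det Det Adj Adv; Noun Det Adv Det Det Adj Adv.
Count = 2.

2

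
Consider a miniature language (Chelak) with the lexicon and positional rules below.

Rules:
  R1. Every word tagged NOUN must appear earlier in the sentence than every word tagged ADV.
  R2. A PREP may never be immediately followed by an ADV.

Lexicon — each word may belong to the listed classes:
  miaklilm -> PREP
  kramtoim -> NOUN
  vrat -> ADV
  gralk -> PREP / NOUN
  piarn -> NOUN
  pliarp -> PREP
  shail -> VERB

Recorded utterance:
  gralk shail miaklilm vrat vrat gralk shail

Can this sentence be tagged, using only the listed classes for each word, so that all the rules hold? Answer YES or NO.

NO

Candidates per position — 1:gralk {PREP,NOUN}; 2:shail {VERB}; 3:miaklilm {PREP}; 4:vrat {ADV}; 5:vrat {ADV}; 6:gralk {PREP,NOUN}; 7:shail {VERB}.
Rule 2 cannot be satisfied by any choice of tags from the lexicon.
So there is no consistent tagging.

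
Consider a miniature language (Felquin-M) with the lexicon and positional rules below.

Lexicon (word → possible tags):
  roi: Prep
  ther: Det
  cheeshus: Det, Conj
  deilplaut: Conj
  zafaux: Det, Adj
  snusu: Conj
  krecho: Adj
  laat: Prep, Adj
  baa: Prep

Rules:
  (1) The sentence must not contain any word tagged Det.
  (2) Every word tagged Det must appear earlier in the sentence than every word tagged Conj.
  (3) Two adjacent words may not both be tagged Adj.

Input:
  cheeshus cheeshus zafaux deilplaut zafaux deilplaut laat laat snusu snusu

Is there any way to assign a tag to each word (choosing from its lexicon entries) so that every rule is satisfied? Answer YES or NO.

YES

Candidates per position — 1:cheeshus {Det,Conj}; 2:cheeshus {Det,Conj}; 3:zafaux {Det,Adj}; 4:deilplaut {Conj}; 5:zafaux {Det,Adj}; 6:deilplaut {Conj}; 7:laat {Prep,Adj}; 8:laat {Prep,Adj}; 9:snusu {Conj}; 10:snusu {Conj}.
One satisfying assignment: Conj Conj Adj Conj Adj Conj Adj Prep Conj Conj.
Checking: rule 1 ok; rule 2 ok; rule 3 ok.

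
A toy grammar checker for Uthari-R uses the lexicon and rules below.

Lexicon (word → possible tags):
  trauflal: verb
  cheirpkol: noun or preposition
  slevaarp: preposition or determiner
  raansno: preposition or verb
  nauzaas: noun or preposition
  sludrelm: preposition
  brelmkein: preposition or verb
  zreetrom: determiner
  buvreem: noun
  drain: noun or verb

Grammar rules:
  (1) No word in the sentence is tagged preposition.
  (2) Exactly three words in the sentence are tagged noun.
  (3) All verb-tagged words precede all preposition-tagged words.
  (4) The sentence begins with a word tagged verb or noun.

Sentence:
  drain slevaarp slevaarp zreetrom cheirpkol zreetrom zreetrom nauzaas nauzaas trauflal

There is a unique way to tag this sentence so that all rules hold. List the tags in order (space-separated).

Candidates per position — 1:drain {noun,verb}; 2:slevaarp {preposition,determiner}; 3:slevaarp {preposition,determiner}; 4:zreetrom {determiner}; 5:cheirpkol {noun,preposition}; 6:zreetrom {determiner}; 7:zreetrom {determiner}; 8:nauzaas {noun,preposition}; 9:nauzaas {noun,preposition}; 10:trauflal {verb}.
Word 2 cannot be preposition — rule 1 would then fail for every completion. It is determiner.
Word 3 cannot be preposition — rule 1 would then fail for every completion. It is determiner.
Word 5 cannot be preposition — rule 1 would then fail for every completion. It is noun.
Word 8 cannot be preposition — rule 1 would then fail for every completion. It is noun.
Word 9 cannot be preposition — rule 1 would then fail for every completion. It is noun.
Word 1 cannot be noun — rule 2 would then fail for every completion. It is verb.
That leaves exactly one tagging: verb determiner determiner determiner noun determiner determiner noun noun verb.
Check: rule 1 ok; rule 2 ok; rule 3 ok; rule 4 ok.

verb determiner determiner determiner noun determiner determiner noun noun verb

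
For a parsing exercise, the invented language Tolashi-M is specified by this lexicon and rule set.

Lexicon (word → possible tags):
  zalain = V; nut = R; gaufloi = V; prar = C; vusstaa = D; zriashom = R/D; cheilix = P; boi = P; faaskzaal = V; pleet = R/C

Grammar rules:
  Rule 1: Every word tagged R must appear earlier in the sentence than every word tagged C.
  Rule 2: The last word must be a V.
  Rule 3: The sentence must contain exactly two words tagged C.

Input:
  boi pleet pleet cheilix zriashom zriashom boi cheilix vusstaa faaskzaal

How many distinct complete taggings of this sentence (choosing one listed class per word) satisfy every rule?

1

Candidates per position — 1:boi {P}; 2:pleet {R,C}; 3:pleet {R,C}; 4:cheilix {P}; 5:zriashom {R,D}; 6:zriashom {R,D}; 7:boi {P}; 8:cheilix {P}; 9:vusstaa {D}; 10:faaskzaal {V}.
There are 16 candidate sequences in total.
The sequences that satisfy every rule: P C C P D D P P D V.
Count = 1.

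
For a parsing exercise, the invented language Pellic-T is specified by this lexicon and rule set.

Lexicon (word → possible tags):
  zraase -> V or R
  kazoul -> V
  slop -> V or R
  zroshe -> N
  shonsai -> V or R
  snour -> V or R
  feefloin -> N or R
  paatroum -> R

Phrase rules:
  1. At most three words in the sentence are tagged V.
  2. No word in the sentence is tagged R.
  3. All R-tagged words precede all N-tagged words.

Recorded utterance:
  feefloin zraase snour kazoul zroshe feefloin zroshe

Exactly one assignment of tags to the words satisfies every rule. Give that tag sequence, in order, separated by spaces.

Candidates per position — 1:feefloin {N,R}; 2:zraase {V,R}; 3:snour {V,R}; 4:kazoul {V}; 5:zroshe {N}; 6:feefloin {N,R}; 7:zroshe {N}.
Position 1: tagging it R would leave rule 2 unsatisfiable, so it must be N.
Position 2: tagging it R would leave rule 2 unsatisfiable, so it must be V.
Position 3: tagging it R would leave rule 2 unsatisfiable, so it must be V.
Position 6: tagging it R would leave rule 2 unsatisfiable, so it must be N.
That leaves exactly one tagging: N V V V N N N.
Checking: rule 1 satisfied; rule 2 satisfied; rule 3 satisfied.

N V V V N N N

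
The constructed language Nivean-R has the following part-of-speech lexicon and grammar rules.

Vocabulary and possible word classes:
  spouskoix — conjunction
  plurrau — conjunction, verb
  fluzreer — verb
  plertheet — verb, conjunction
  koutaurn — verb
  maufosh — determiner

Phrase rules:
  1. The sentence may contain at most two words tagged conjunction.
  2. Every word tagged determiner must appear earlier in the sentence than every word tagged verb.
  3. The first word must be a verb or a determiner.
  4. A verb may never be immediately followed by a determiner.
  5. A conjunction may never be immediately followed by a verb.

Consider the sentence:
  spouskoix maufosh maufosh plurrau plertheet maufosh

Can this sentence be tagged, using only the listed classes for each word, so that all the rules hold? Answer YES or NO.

NO

Candidates per position — 1:spouskoix {conjunction}; 2:maufosh {determiner}; 3:maufosh {determiner}; 4:plurrau {conjunction,verb}; 5:plertheet {verb,conjunction}; 6:maufosh {determiner}.
Rule 3 cannot be satisfied by any choice of tags from the lexicon.
So there is no consistent tagging.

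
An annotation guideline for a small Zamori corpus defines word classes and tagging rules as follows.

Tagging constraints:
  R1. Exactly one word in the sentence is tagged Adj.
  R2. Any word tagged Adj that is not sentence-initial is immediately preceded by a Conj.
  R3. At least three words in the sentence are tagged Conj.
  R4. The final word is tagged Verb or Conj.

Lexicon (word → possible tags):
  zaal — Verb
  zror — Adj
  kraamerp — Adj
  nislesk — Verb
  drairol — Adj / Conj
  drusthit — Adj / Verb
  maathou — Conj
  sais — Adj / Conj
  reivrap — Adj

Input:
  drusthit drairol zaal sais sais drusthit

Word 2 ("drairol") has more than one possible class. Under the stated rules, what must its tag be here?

Candidates per position — 1:drusthit {Adj,Verb}; 2:drairol {Adj,Conj}; 3:zaal {Verb}; 4:sais {Adj,Conj}; 5:sais {Adj,Conj}; 6:drusthit {Adj,Verb}.
Position 2: tagging it Adj would leave rule 2 unsatisfiable, so it must be Conj.
Position 4: tagging it Adj would leave rule 2 unsatisfiable, so it must be Conj.
Position 5: tagging it Adj would leave rule 3 unsatisfiable, so it must be Conj.
Position 6: tagging it Adj would leave rule 4 unsatisfiable, so it must be Verb.
Position 1: tagging it Verb would leave rule 1 unsatisfiable, so it must be Adj.
The unique satisfying tagging is: Adj Conj Verb Conj Conj Verb.
Check: rule 1 ✓; rule 2 ✓; rule 3 ✓; rule 4 ✓.

Conj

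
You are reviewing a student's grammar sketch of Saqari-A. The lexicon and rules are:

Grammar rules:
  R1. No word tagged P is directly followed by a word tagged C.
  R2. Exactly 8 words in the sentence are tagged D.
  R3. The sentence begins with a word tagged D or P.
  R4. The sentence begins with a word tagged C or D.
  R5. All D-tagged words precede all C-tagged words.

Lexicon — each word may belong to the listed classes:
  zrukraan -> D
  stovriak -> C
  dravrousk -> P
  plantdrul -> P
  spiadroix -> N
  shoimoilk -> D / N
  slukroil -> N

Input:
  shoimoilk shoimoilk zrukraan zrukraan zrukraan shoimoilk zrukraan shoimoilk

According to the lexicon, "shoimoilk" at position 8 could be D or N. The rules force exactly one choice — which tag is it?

Candidates per position — 1:shoimoilk {D,N}; 2:shoimoilk {D,N}; 3:zrukraan {D}; 4:zrukraan {D}; 5:zrukraan {D}; 6:shoimoilk {D,N}; 7:zrukraan {D}; 8:shoimoilk {D,N}.
If word 1 were N, no tagging could satisfy rule 2; so word 1 is D.
If word 2 were N, no tagging could satisfy rule 2; so word 2 is D.
If word 6 were N, no tagging could satisfy rule 2; so word 6 is D.
If word 8 were N, no tagging could satisfy rule 2; so word 8 is D.
So the tagging must be: D D D D D D D D.
Verifying each rule — rule 1 holds; rule 2 holds; rule 3 holds; rule 4 holds; rule 5 holds.

D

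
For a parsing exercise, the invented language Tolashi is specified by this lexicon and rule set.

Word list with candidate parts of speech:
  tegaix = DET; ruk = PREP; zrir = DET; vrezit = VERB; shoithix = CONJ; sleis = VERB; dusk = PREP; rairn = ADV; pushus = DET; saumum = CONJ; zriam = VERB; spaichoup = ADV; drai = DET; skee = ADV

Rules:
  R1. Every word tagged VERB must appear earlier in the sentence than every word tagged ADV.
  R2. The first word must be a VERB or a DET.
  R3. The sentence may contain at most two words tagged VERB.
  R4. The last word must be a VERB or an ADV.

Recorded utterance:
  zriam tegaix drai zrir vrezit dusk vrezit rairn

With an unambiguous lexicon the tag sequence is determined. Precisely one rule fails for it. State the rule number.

3

Fixed tagging: VERB DET DET DET VERB PREP VERB ADV.
Checking each rule: R1 ok, R2 ok, R3 fails, R4 ok.
Only rule 3 fails.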